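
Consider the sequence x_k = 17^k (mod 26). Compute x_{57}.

25

x_1 = 17, x_2 = 3, x_3 = 25, x_4 = 9, x_5 = 23, x_6 = 1, x_7 = 17.
Since x_7 = x_1 = 17, the sequence is periodic with period 6.
So x_{57} = x_{1 + ((57-1) mod 6)} = x_3 = 25.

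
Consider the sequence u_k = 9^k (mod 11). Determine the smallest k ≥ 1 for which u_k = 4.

We have u_0 = 1, u_1 = 9, u_2 = 4, u_3 = 3, u_4 = 5, u_5 = 1.
The sequence repeats with period 5.
The value 4 first appears (with k ≥ 1) at u_2.

2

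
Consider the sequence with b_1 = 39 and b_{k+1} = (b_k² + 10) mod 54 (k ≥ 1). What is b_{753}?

Computing terms: b_1 = 39, b_2 = 19, b_3 = 47, b_4 = 5, b_5 = 35, b_6 = 47.
Since b_6 = b_3 = 47, the sequence is eventually periodic: after a pre-period of length 2 it cycles with period 3.
For k ≥ 3, b_k depends only on (k - 3) mod 3. (753 - 3) mod 3 = 0, so b_{753} = b_3 = 47.

47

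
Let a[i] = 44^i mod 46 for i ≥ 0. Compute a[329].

Listing terms: a[0] = 1, a[1] = 44, a[2] = 4, a[3] = 38, a[4] = 16, a[5] = 14, a[6] = 18, a[7] = 10, a[8] = 26, a[9] = 40, a[10] = 12, a[11] = 22, a[12] = 2, a[13] = 42, a[14] = 8, a[15] = 30, a[16] = 32, a[17] = 28, a[18] = 36, a[19] = 20, a[20] = 6, a[21] = 34, a[22] = 24, a[23] = 44.
Since a[23] = a[1] = 44, the sequence is eventually periodic: after a pre-period of length 1 it cycles with period 22.
For i ≥ 1, a[i] depends only on (i - 1) mod 22. (329 - 1) mod 22 = 20, so a[329] = a[21] = 34.

34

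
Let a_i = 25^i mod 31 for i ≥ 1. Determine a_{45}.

a_1 = 25; a_2 = 5; a_3 = 1; a_4 = 25.
Since a_4 = a_1 = 25, the sequence is periodic with period 3.
(45 - 1) mod 3 = 2, so a_{45} = a_3 = 1.

1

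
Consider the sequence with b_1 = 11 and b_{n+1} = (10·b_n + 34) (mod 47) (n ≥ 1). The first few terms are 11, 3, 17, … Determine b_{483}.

36

Listing terms: b_1 = 11,  b_2 = 3,  b_3 = 17,  b_4 = 16,  b_5 = 6,  b_6 = 0,  b_7 = 34,  b_8 = 45,  b_9 = 14,  b_{10} = 33,  b_{11} = 35,  b_{12} = 8,  b_{13} = 20,  b_{14} = 46,  b_{15} = 24,  b_{16} = 39,  b_{17} = 1,  b_{18} = 44,  b_{19} = 4,  b_{20} = 27,  b_{21} = 22,  b_{22} = 19,  b_{23} = 36,  b_{24} = 18,  b_{25} = 26,  b_{26} = 12,  b_{27} = 13,  b_{28} = 23,  b_{29} = 29,  b_{30} = 42,  b_{31} = 31,  b_{32} = 15,  b_{33} = 43,  b_{34} = 41,  b_{35} = 21,  b_{36} = 9,  b_{37} = 30,  b_{38} = 5,  b_{39} = 37,  b_{40} = 28,  b_{41} = 32,  b_{42} = 25,  b_{43} = 2,  b_{44} = 7,  b_{45} = 10,  b_{46} = 40,  b_{47} = 11.
Since b_{47} = b_1 = 11, the sequence is periodic with period 46.
(483 - 1) mod 46 = 22, so b_{483} = b_{23} = 36.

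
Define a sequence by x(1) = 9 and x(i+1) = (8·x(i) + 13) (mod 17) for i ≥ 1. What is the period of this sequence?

8

We have x(1) = 9; x(2) = 0; x(3) = 13; x(4) = 15; x(5) = 14; x(6) = 6; x(7) = 10; x(8) = 8; x(9) = 9.
Since x(9) = x(1) = 9, the sequence is periodic with period 8.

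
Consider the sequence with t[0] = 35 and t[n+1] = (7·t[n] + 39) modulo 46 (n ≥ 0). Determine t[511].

We have t[0] = 35, t[1] = 8, t[2] = 3, t[3] = 14, t[4] = 45, t[5] = 32, t[6] = 33, t[7] = 40, t[8] = 43, t[9] = 18, t[10] = 27, t[11] = 44, t[12] = 25, t[13] = 30, t[14] = 19, t[15] = 34, t[16] = 1, t[17] = 0, t[18] = 39, t[19] = 36, t[20] = 15, t[21] = 6, t[22] = 35.
The sequence repeats with period 22.
So t[511] = t[0 + ((511-0) mod 22)] = t[5] = 32.

32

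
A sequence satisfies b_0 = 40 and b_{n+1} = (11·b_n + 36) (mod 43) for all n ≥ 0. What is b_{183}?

3

We have b_0 = 40, b_1 = 3, b_2 = 26, b_3 = 21, b_4 = 9, b_5 = 6, b_6 = 16, b_7 = 40.
Since b_7 = b_0 = 40, the sequence is periodic with period 7.
(183 - 0) mod 7 = 1, so b_{183} = b_1 = 3.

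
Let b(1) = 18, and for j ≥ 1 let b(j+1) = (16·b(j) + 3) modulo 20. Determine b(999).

Listing terms: b(1) = 18, b(2) = 11, b(3) = 19, b(4) = 7, b(5) = 15, b(6) = 3, b(7) = 11.
Since b(7) = b(2) = 11, the sequence is eventually periodic: after a pre-period of length 1 it cycles with period 5.
For j ≥ 2, b(j) depends only on (j - 2) mod 5. (999 - 2) mod 5 = 2, so b(999) = b(4) = 7.

7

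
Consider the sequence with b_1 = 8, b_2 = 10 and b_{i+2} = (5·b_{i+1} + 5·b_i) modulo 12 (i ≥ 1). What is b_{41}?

We have b_1 = 8, b_2 = 10, b_3 = 6, b_4 = 8, b_5 = 10.
The sequence repeats with period 3.
(41 - 1) mod 3 = 1, so b_{41} = b_2 = 10.

10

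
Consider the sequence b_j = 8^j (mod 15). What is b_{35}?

We have b_0 = 1; b_1 = 8; b_2 = 4; b_3 = 2; b_4 = 1.
Since b_4 = b_0 = 1, the sequence is periodic with period 4.
(35 - 0) mod 4 = 3, so b_{35} = b_3 = 2.

2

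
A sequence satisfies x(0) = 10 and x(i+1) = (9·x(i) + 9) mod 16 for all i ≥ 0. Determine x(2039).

x(0) = 10; x(1) = 3; x(2) = 4; x(3) = 13; x(4) = 14; x(5) = 7; x(6) = 8; x(7) = 1; x(8) = 2; x(9) = 11; x(10) = 12; x(11) = 5; x(12) = 6; x(13) = 15; x(14) = 0; x(15) = 9; x(16) = 10.
Since x(16) = x(0) = 10, the sequence is periodic with period 16.
So x(2039) = x(0 + ((2039-0) mod 16)) = x(7) = 1.

1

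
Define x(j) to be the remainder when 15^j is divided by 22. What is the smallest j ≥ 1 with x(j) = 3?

4

Computing terms: x(0) = 1; x(1) = 15; x(2) = 5; x(3) = 9; x(4) = 3; x(5) = 1.
Since x(5) = x(0) = 1, the sequence is periodic with period 5.
The value 3 first appears (with j ≥ 1) at x(4).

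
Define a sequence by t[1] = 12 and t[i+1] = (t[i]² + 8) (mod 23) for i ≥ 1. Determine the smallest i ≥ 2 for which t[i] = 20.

3

Computing terms: t[1] = 12; t[2] = 14; t[3] = 20; t[4] = 17; t[5] = 21; t[6] = 12.
The sequence repeats with period 5.
The value 20 first appears (with i ≥ 2) at t[3].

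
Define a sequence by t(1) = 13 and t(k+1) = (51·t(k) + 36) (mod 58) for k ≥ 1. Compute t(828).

We have t(1) = 13,  t(2) = 3,  t(3) = 15,  t(4) = 47,  t(5) = 55,  t(6) = 57,  t(7) = 43,  t(8) = 25,  t(9) = 35,  t(10) = 23,  t(11) = 49,  t(12) = 41,  t(13) = 39,  t(14) = 53,  t(15) = 13.
Since t(15) = t(1) = 13, the sequence is periodic with period 14.
(828 - 1) mod 14 = 1, so t(828) = t(2) = 3.

3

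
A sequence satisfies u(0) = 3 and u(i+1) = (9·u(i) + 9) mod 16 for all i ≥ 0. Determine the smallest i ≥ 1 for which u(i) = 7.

4

Listing terms: u(0) = 3, u(1) = 4, u(2) = 13, u(3) = 14, u(4) = 7, u(5) = 8, u(6) = 1, u(7) = 2, u(8) = 11, u(9) = 12, u(10) = 5, u(11) = 6, u(12) = 15, u(13) = 0, u(14) = 9, u(15) = 10, u(16) = 3.
The sequence repeats with period 16.
The value 7 first appears (with i ≥ 1) at u(4).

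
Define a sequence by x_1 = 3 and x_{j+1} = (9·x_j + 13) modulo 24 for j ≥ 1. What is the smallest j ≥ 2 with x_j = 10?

4

We have x_1 = 3; x_2 = 16; x_3 = 13; x_4 = 10; x_5 = 7; x_6 = 4; x_7 = 1; x_8 = 22; x_9 = 19; x_{10} = 16.
Since x_{10} = x_2 = 16, the sequence is eventually periodic: after a pre-period of length 1 it cycles with period 8.
The value 10 first appears (with j ≥ 2) at x_4.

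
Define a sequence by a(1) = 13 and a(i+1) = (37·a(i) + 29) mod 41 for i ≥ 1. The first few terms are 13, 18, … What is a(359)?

37

Computing terms: a(1) = 13; a(2) = 18; a(3) = 39; a(4) = 37; a(5) = 4; a(6) = 13.
The sequence repeats with period 5.
So a(359) = a(1 + ((359-1) mod 5)) = a(4) = 37.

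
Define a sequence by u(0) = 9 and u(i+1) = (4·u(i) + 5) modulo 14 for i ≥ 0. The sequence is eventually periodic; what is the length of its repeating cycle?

Listing terms: u(0) = 9, u(1) = 13, u(2) = 1, u(3) = 9.
The sequence repeats with period 3.

3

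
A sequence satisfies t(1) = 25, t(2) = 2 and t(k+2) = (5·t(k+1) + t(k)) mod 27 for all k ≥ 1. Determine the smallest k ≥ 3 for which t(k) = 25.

We have t(1) = 25; t(2) = 2; t(3) = 8; t(4) = 15; t(5) = 2; t(6) = 25; t(7) = 19; t(8) = 12; t(9) = 25; t(10) = 2.
Since (t(9), t(10)) = (t(1), t(2)) = (25, 2) (two consecutive terms determine the rest), the sequence is periodic with period 8.
The value 25 first appears (with k ≥ 3) at t(6).

6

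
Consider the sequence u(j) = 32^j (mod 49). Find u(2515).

We have u(1) = 32,  u(2) = 44,  u(3) = 36,  u(4) = 25,  u(5) = 16,  u(6) = 22,  u(7) = 18,  u(8) = 37,  u(9) = 8,  u(10) = 11,  u(11) = 9,  u(12) = 43,  u(13) = 4,  u(14) = 30,  u(15) = 29,  u(16) = 46,  u(17) = 2,  u(18) = 15,  u(19) = 39,  u(20) = 23,  u(21) = 1,  u(22) = 32.
Since u(22) = u(1) = 32, the sequence is periodic with period 21.
So u(2515) = u(1 + ((2515-1) mod 21)) = u(16) = 46.

46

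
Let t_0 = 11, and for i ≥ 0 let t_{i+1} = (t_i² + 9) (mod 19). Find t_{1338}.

6

Computing terms: t_0 = 11,  t_1 = 16,  t_2 = 18,  t_3 = 10,  t_4 = 14,  t_5 = 15,  t_6 = 6,  t_7 = 7,  t_8 = 1,  t_9 = 10.
Since t_9 = t_3 = 10, the sequence is eventually periodic: after a pre-period of length 3 it cycles with period 6.
For i ≥ 3, t_i depends only on (i - 3) mod 6. (1338 - 3) mod 6 = 3, so t_{1338} = t_6 = 6.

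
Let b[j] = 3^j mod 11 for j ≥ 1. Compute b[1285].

Listing terms: b[1] = 3,  b[2] = 9,  b[3] = 5,  b[4] = 4,  b[5] = 1,  b[6] = 3.
Since b[6] = b[1] = 3, the sequence is periodic with period 5.
(1285 - 1) mod 5 = 4, so b[1285] = b[5] = 1.

1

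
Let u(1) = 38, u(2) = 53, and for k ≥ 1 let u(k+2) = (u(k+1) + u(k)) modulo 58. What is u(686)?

Listing terms: u(1) = 38,  u(2) = 53,  u(3) = 33,  u(4) = 28,  u(5) = 3,  u(6) = 31,  u(7) = 34,  u(8) = 7,  u(9) = 41,  u(10) = 48,  u(11) = 31,  u(12) = 21,  u(13) = 52,  u(14) = 15,  u(15) = 9,  u(16) = 24,  u(17) = 33,  u(18) = 57,  u(19) = 32,  u(20) = 31,  u(21) = 5,  u(22) = 36,  u(23) = 41,  u(24) = 19,  u(25) = 2,  u(26) = 21,  u(27) = 23,  u(28) = 44,  u(29) = 9,  u(30) = 53,  u(31) = 4,  u(32) = 57,  u(33) = 3,  u(34) = 2,  u(35) = 5,  u(36) = 7,  u(37) = 12,  u(38) = 19,  u(39) = 31,  u(40) = 50,  u(41) = 23,  u(42) = 15,  u(43) = 38,  u(44) = 53.
Since (u(43), u(44)) = (u(1), u(2)) = (38, 53) (two consecutive terms determine the rest), the sequence is periodic with period 42.
(686 - 1) mod 42 = 13, so u(686) = u(14) = 15.

15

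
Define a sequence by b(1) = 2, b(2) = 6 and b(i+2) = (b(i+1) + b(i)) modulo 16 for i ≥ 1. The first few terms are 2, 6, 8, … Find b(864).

4

Listing terms: b(1) = 2; b(2) = 6; b(3) = 8; b(4) = 14; b(5) = 6; b(6) = 4; b(7) = 10; b(8) = 14; b(9) = 8; b(10) = 6; b(11) = 14; b(12) = 4; b(13) = 2; b(14) = 6.
Since (b(13), b(14)) = (b(1), b(2)) = (2, 6) (two consecutive terms determine the rest), the sequence is periodic with period 12.
(864 - 1) mod 12 = 11, so b(864) = b(12) = 4.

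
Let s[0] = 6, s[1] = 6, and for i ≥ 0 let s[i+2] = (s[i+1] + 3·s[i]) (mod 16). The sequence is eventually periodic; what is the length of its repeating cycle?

6

Computing terms: s[0] = 6, s[1] = 6, s[2] = 8, s[3] = 10, s[4] = 2, s[5] = 0, s[6] = 6, s[7] = 6.
Since (s[6], s[7]) = (s[0], s[1]) = (6, 6) (two consecutive terms determine the rest), the sequence is periodic with period 6.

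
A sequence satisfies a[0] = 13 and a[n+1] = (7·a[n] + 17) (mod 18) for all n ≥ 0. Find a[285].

16

We have a[0] = 13; a[1] = 0; a[2] = 17; a[3] = 10; a[4] = 15; a[5] = 14; a[6] = 7; a[7] = 12; a[8] = 11; a[9] = 4; a[10] = 9; a[11] = 8; a[12] = 1; a[13] = 6; a[14] = 5; a[15] = 16; a[16] = 3; a[17] = 2; a[18] = 13.
Since a[18] = a[0] = 13, the sequence is periodic with period 18.
So a[285] = a[0 + ((285-0) mod 18)] = a[15] = 16.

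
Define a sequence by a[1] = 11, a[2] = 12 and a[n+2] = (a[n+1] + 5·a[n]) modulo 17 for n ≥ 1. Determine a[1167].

11

Listing terms: a[1] = 11; a[2] = 12; a[3] = 16; a[4] = 8; a[5] = 3; a[6] = 9; a[7] = 7; a[8] = 1; a[9] = 2; a[10] = 7; a[11] = 0; a[12] = 1; a[13] = 1; a[14] = 6; a[15] = 11; a[16] = 7; a[17] = 11; a[18] = 12.
Since (a[17], a[18]) = (a[1], a[2]) = (11, 12) (two consecutive terms determine the rest), the sequence is periodic with period 16.
(1167 - 1) mod 16 = 14, so a[1167] = a[15] = 11.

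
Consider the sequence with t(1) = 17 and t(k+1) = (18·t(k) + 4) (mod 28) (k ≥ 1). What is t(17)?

16

We have t(1) = 17,  t(2) = 2,  t(3) = 12,  t(4) = 24,  t(5) = 16,  t(6) = 12.
Since t(6) = t(3) = 12, the sequence is eventually periodic: after a pre-period of length 2 it cycles with period 3.
For k ≥ 3, t(k) depends only on (k - 3) mod 3. (17 - 3) mod 3 = 2, so t(17) = t(5) = 16.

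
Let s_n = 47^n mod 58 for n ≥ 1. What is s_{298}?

s_1 = 47,  s_2 = 5,  s_3 = 3,  s_4 = 25,  s_5 = 15,  s_6 = 9,  s_7 = 17,  s_8 = 45,  s_9 = 27,  s_{10} = 51,  s_{11} = 19,  s_{12} = 23,  s_{13} = 37,  s_{14} = 57,  s_{15} = 11,  s_{16} = 53,  s_{17} = 55,  s_{18} = 33,  s_{19} = 43,  s_{20} = 49,  s_{21} = 41,  s_{22} = 13,  s_{23} = 31,  s_{24} = 7,  s_{25} = 39,  s_{26} = 35,  s_{27} = 21,  s_{28} = 1,  s_{29} = 47.
Since s_{29} = s_1 = 47, the sequence is periodic with period 28.
So s_{298} = s_{1 + ((298-1) mod 28)} = s_{18} = 33.

33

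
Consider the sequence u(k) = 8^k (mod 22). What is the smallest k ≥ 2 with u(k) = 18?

We have u(1) = 8,  u(2) = 20,  u(3) = 6,  u(4) = 4,  u(5) = 10,  u(6) = 14,  u(7) = 2,  u(8) = 16,  u(9) = 18,  u(10) = 12,  u(11) = 8.
Since u(11) = u(1) = 8, the sequence is periodic with period 10.
The value 18 first appears (with k ≥ 2) at u(9).

9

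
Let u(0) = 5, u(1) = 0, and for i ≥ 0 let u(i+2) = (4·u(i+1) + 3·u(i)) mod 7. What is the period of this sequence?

We have u(0) = 5, u(1) = 0, u(2) = 1, u(3) = 4, u(4) = 5, u(5) = 4, u(6) = 3, u(7) = 3, u(8) = 0, u(9) = 2, u(10) = 1, u(11) = 3, u(12) = 1, u(13) = 6, u(14) = 6, u(15) = 0, u(16) = 4, u(17) = 2, u(18) = 6, u(19) = 2, u(20) = 5, u(21) = 5, u(22) = 0.
The sequence repeats with period 21.

21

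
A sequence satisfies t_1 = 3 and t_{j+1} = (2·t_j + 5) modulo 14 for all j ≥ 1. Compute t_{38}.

Computing terms: t_1 = 3; t_2 = 11; t_3 = 13; t_4 = 3.
Since t_4 = t_1 = 3, the sequence is periodic with period 3.
(38 - 1) mod 3 = 1, so t_{38} = t_2 = 11.

11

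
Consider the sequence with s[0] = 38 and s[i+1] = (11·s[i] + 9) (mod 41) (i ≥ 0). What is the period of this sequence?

40

We have s[0] = 38; s[1] = 17; s[2] = 32; s[3] = 33; s[4] = 3; s[5] = 1; s[6] = 20; s[7] = 24; s[8] = 27; s[9] = 19; s[10] = 13; s[11] = 29; s[12] = 0; s[13] = 9; s[14] = 26; s[15] = 8; s[16] = 15; s[17] = 10; s[18] = 37; s[19] = 6; s[20] = 34; s[21] = 14; s[22] = 40; s[23] = 39; s[24] = 28; s[25] = 30; s[26] = 11; s[27] = 7; s[28] = 4; s[29] = 12; s[30] = 18; s[31] = 2; s[32] = 31; s[33] = 22; s[34] = 5; s[35] = 23; s[36] = 16; s[37] = 21; s[38] = 35; s[39] = 25; s[40] = 38.
The sequence repeats with period 40.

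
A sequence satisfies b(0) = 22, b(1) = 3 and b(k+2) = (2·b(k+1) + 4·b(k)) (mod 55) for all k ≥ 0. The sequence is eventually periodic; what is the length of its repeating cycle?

Computing terms: b(0) = 22,  b(1) = 3,  b(2) = 39,  b(3) = 35,  b(4) = 6,  b(5) = 42,  b(6) = 53,  b(7) = 54,  b(8) = 45,  b(9) = 31,  b(10) = 22,  b(11) = 3.
Since (b(10), b(11)) = (b(0), b(1)) = (22, 3) (two consecutive terms determine the rest), the sequence is periodic with period 10.

10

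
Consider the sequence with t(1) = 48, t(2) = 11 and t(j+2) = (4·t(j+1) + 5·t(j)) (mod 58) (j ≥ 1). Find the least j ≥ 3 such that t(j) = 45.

Computing terms: t(1) = 48, t(2) = 11, t(3) = 52, t(4) = 31, t(5) = 36, t(6) = 9, t(7) = 42, t(8) = 39, t(9) = 18, t(10) = 35, t(11) = 56, t(12) = 51, t(13) = 20, t(14) = 45, t(15) = 48, t(16) = 11.
The sequence repeats with period 14.
The value 45 first appears (with j ≥ 3) at t(14).

14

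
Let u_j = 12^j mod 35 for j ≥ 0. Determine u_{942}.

Listing terms: u_0 = 1, u_1 = 12, u_2 = 4, u_3 = 13, u_4 = 16, u_5 = 17, u_6 = 29, u_7 = 33, u_8 = 11, u_9 = 27, u_{10} = 9, u_{11} = 3, u_{12} = 1.
Since u_{12} = u_0 = 1, the sequence is periodic with period 12.
(942 - 0) mod 12 = 6, so u_{942} = u_6 = 29.

29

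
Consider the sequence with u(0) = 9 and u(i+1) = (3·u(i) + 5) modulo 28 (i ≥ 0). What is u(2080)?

5

u(0) = 9,  u(1) = 4,  u(2) = 17,  u(3) = 0,  u(4) = 5,  u(5) = 20,  u(6) = 9.
Since u(6) = u(0) = 9, the sequence is periodic with period 6.
(2080 - 0) mod 6 = 4, so u(2080) = u(4) = 5.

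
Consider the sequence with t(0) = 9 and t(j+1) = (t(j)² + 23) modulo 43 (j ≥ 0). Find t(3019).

15

Listing terms: t(0) = 9,  t(1) = 18,  t(2) = 3,  t(3) = 32,  t(4) = 15,  t(5) = 33,  t(6) = 37,  t(7) = 16,  t(8) = 21,  t(9) = 34,  t(10) = 18.
Since t(10) = t(1) = 18, the sequence is eventually periodic: after a pre-period of length 1 it cycles with period 9.
For j ≥ 1, t(j) depends only on (j - 1) mod 9. (3019 - 1) mod 9 = 3, so t(3019) = t(4) = 15.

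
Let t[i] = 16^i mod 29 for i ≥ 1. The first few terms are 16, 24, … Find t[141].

16

Computing terms: t[1] = 16,  t[2] = 24,  t[3] = 7,  t[4] = 25,  t[5] = 23,  t[6] = 20,  t[7] = 1,  t[8] = 16.
Since t[8] = t[1] = 16, the sequence is periodic with period 7.
(141 - 1) mod 7 = 0, so t[141] = t[1] = 16.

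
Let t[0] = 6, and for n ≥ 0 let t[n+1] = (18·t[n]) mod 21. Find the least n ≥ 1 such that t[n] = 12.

Listing terms: t[0] = 6; t[1] = 3; t[2] = 12; t[3] = 6.
Since t[3] = t[0] = 6, the sequence is periodic with period 3.
The value 12 first appears (with n ≥ 1) at t[2].

2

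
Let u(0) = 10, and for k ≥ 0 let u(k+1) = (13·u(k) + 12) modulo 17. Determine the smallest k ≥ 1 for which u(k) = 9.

3

Listing terms: u(0) = 10, u(1) = 6, u(2) = 5, u(3) = 9, u(4) = 10.
Since u(4) = u(0) = 10, the sequence is periodic with period 4.
The value 9 first appears (with k ≥ 1) at u(3).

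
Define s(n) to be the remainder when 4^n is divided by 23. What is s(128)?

8

We have s(1) = 4, s(2) = 16, s(3) = 18, s(4) = 3, s(5) = 12, s(6) = 2, s(7) = 8, s(8) = 9, s(9) = 13, s(10) = 6, s(11) = 1, s(12) = 4.
Since s(12) = s(1) = 4, the sequence is periodic with period 11.
(128 - 1) mod 11 = 6, so s(128) = s(7) = 8.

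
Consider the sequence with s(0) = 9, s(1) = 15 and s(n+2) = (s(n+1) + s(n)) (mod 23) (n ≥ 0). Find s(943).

We have s(0) = 9, s(1) = 15, s(2) = 1, s(3) = 16, s(4) = 17, s(5) = 10, s(6) = 4, s(7) = 14, s(8) = 18, s(9) = 9, s(10) = 4, s(11) = 13, s(12) = 17, s(13) = 7, s(14) = 1, s(15) = 8, s(16) = 9, s(17) = 17, s(18) = 3, s(19) = 20, s(20) = 0, s(21) = 20, s(22) = 20, s(23) = 17, s(24) = 14, s(25) = 8, s(26) = 22, s(27) = 7, s(28) = 6, s(29) = 13, s(30) = 19, s(31) = 9, s(32) = 5, s(33) = 14, s(34) = 19, s(35) = 10, s(36) = 6, s(37) = 16, s(38) = 22, s(39) = 15, s(40) = 14, s(41) = 6, s(42) = 20, s(43) = 3, s(44) = 0, s(45) = 3, s(46) = 3, s(47) = 6, s(48) = 9, s(49) = 15.
Since (s(48), s(49)) = (s(0), s(1)) = (9, 15) (two consecutive terms determine the rest), the sequence is periodic with period 48.
(943 - 0) mod 48 = 31, so s(943) = s(31) = 9.

9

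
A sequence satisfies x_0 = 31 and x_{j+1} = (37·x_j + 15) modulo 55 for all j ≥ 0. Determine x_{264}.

26

We have x_0 = 31,  x_1 = 7,  x_2 = 54,  x_3 = 33,  x_4 = 26,  x_5 = 42,  x_6 = 29,  x_7 = 43,  x_8 = 11,  x_9 = 37,  x_{10} = 9,  x_{11} = 18,  x_{12} = 21,  x_{13} = 22,  x_{14} = 4,  x_{15} = 53,  x_{16} = 51,  x_{17} = 32,  x_{18} = 44,  x_{19} = 48,  x_{20} = 31.
The sequence repeats with period 20.
So x_{264} = x_{0 + ((264-0) mod 20)} = x_4 = 26.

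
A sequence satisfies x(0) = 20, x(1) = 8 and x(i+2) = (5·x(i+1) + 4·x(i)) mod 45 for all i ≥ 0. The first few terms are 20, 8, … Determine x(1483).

17

Computing terms: x(0) = 20; x(1) = 8; x(2) = 30; x(3) = 2; x(4) = 40; x(5) = 28; x(6) = 30; x(7) = 37; x(8) = 35; x(9) = 8; x(10) = 0; x(11) = 32; x(12) = 25; x(13) = 28; x(14) = 15; x(15) = 7; x(16) = 5; x(17) = 8; x(18) = 15; x(19) = 17; x(20) = 10; x(21) = 28; x(22) = 0; x(23) = 22; x(24) = 20; x(25) = 8.
The sequence repeats with period 24.
So x(1483) = x(0 + ((1483-0) mod 24)) = x(19) = 17.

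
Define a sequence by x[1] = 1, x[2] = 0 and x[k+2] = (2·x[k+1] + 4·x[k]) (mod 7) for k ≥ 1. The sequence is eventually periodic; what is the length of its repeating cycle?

x[1] = 1; x[2] = 0; x[3] = 4; x[4] = 1; x[5] = 4; x[6] = 5; x[7] = 5; x[8] = 2; x[9] = 3; x[10] = 0; x[11] = 5; x[12] = 3; x[13] = 5; x[14] = 1; x[15] = 1; x[16] = 6; x[17] = 2; x[18] = 0; x[19] = 1; x[20] = 2; x[21] = 1; x[22] = 3; x[23] = 3; x[24] = 4; x[25] = 6; x[26] = 0; x[27] = 3; x[28] = 6; x[29] = 3; x[30] = 2; x[31] = 2; x[32] = 5; x[33] = 4; x[34] = 0; x[35] = 2; x[36] = 4; x[37] = 2; x[38] = 6; x[39] = 6; x[40] = 1; x[41] = 5; x[42] = 0; x[43] = 6; x[44] = 5; x[45] = 6; x[46] = 4; x[47] = 4; x[48] = 3; x[49] = 1; x[50] = 0.
The sequence repeats with period 48.

48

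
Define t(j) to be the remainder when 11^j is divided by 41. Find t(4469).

Computing terms: t(1) = 11; t(2) = 39; t(3) = 19; t(4) = 4; t(5) = 3; t(6) = 33; t(7) = 35; t(8) = 16; t(9) = 12; t(10) = 9; t(11) = 17; t(12) = 23; t(13) = 7; t(14) = 36; t(15) = 27; t(16) = 10; t(17) = 28; t(18) = 21; t(19) = 26; t(20) = 40; t(21) = 30; t(22) = 2; t(23) = 22; t(24) = 37; t(25) = 38; t(26) = 8; t(27) = 6; t(28) = 25; t(29) = 29; t(30) = 32; t(31) = 24; t(32) = 18; t(33) = 34; t(34) = 5; t(35) = 14; t(36) = 31; t(37) = 13; t(38) = 20; t(39) = 15; t(40) = 1; t(41) = 11.
The sequence repeats with period 40.
So t(4469) = t(1 + ((4469-1) mod 40)) = t(29) = 29.

29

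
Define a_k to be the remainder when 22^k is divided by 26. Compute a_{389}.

16

a_1 = 22,  a_2 = 16,  a_3 = 14,  a_4 = 22.
The sequence repeats with period 3.
(389 - 1) mod 3 = 1, so a_{389} = a_2 = 16.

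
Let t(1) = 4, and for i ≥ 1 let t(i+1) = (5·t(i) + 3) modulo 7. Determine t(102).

Computing terms: t(1) = 4, t(2) = 2, t(3) = 6, t(4) = 5, t(5) = 0, t(6) = 3, t(7) = 4.
Since t(7) = t(1) = 4, the sequence is periodic with period 6.
So t(102) = t(1 + ((102-1) mod 6)) = t(6) = 3.

3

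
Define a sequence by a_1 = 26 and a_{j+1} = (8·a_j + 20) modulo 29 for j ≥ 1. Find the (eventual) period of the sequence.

a_1 = 26; a_2 = 25; a_3 = 17; a_4 = 11; a_5 = 21; a_6 = 14; a_7 = 16; a_8 = 3; a_9 = 15; a_{10} = 24; a_{11} = 9; a_{12} = 5; a_{13} = 2; a_{14} = 7; a_{15} = 18; a_{16} = 19; a_{17} = 27; a_{18} = 4; a_{19} = 23; a_{20} = 1; a_{21} = 28; a_{22} = 12; a_{23} = 0; a_{24} = 20; a_{25} = 6; a_{26} = 10; a_{27} = 13; a_{28} = 8; a_{29} = 26.
Since a_{29} = a_1 = 26, the sequence is periodic with period 28.

28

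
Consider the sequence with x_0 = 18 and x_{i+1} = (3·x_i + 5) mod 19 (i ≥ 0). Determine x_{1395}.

Listing terms: x_0 = 18; x_1 = 2; x_2 = 11; x_3 = 0; x_4 = 5; x_5 = 1; x_6 = 8; x_7 = 10; x_8 = 16; x_9 = 15; x_{10} = 12; x_{11} = 3; x_{12} = 14; x_{13} = 9; x_{14} = 13; x_{15} = 6; x_{16} = 4; x_{17} = 17; x_{18} = 18.
Since x_{18} = x_0 = 18, the sequence is periodic with period 18.
So x_{1395} = x_{0 + ((1395-0) mod 18)} = x_9 = 15.

15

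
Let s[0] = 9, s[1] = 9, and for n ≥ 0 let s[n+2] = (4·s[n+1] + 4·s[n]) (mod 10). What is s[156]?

4

s[0] = 9; s[1] = 9; s[2] = 2; s[3] = 4; s[4] = 4; s[5] = 2; s[6] = 4.
Since (s[5], s[6]) = (s[2], s[3]) = (2, 4) (two consecutive terms determine the rest), the sequence is eventually periodic: after a pre-period of length 2 it cycles with period 3.
For n ≥ 2, s[n] depends only on (n - 2) mod 3. (156 - 2) mod 3 = 1, so s[156] = s[3] = 4.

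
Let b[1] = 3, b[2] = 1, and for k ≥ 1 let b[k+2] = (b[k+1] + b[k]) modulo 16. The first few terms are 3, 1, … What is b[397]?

Computing terms: b[1] = 3, b[2] = 1, b[3] = 4, b[4] = 5, b[5] = 9, b[6] = 14, b[7] = 7, b[8] = 5, b[9] = 12, b[10] = 1, b[11] = 13, b[12] = 14, b[13] = 11, b[14] = 9, b[15] = 4, b[16] = 13, b[17] = 1, b[18] = 14, b[19] = 15, b[20] = 13, b[21] = 12, b[22] = 9, b[23] = 5, b[24] = 14, b[25] = 3, b[26] = 1.
The sequence repeats with period 24.
(397 - 1) mod 24 = 12, so b[397] = b[13] = 11.

11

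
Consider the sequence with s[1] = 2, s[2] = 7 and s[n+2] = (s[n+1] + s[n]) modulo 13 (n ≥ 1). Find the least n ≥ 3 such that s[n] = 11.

s[1] = 2,  s[2] = 7,  s[3] = 9,  s[4] = 3,  s[5] = 12,  s[6] = 2,  s[7] = 1,  s[8] = 3,  s[9] = 4,  s[10] = 7,  s[11] = 11,  s[12] = 5,  s[13] = 3,  s[14] = 8,  s[15] = 11,  s[16] = 6,  s[17] = 4,  s[18] = 10,  s[19] = 1,  s[20] = 11,  s[21] = 12,  s[22] = 10,  s[23] = 9,  s[24] = 6,  s[25] = 2,  s[26] = 8,  s[27] = 10,  s[28] = 5,  s[29] = 2,  s[30] = 7.
The sequence repeats with period 28.
The value 11 first appears (with n ≥ 3) at s[11].

11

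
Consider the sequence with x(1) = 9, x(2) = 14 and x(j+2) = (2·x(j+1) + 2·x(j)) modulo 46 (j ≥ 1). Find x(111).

We have x(1) = 9, x(2) = 14, x(3) = 0, x(4) = 28, x(5) = 10, x(6) = 30, x(7) = 34, x(8) = 36, x(9) = 2, x(10) = 30, x(11) = 18, x(12) = 4, x(13) = 44, x(14) = 4, x(15) = 4, x(16) = 16, x(17) = 40, x(18) = 20, x(19) = 28, x(20) = 4, x(21) = 18, x(22) = 44, x(23) = 32, x(24) = 14, x(25) = 0.
Since (x(24), x(25)) = (x(2), x(3)) = (14, 0) (two consecutive terms determine the rest), the sequence is eventually periodic: after a pre-period of length 1 it cycles with period 22.
For j ≥ 2, x(j) depends only on (j - 2) mod 22. (111 - 2) mod 22 = 21, so x(111) = x(23) = 32.

32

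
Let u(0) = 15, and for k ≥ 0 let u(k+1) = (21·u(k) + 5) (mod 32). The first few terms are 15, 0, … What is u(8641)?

u(0) = 15,  u(1) = 0,  u(2) = 5,  u(3) = 14,  u(4) = 11,  u(5) = 12,  u(6) = 1,  u(7) = 26,  u(8) = 7,  u(9) = 24,  u(10) = 29,  u(11) = 6,  u(12) = 3,  u(13) = 4,  u(14) = 25,  u(15) = 18,  u(16) = 31,  u(17) = 16,  u(18) = 21,  u(19) = 30,  u(20) = 27,  u(21) = 28,  u(22) = 17,  u(23) = 10,  u(24) = 23,  u(25) = 8,  u(26) = 13,  u(27) = 22,  u(28) = 19,  u(29) = 20,  u(30) = 9,  u(31) = 2,  u(32) = 15.
Since u(32) = u(0) = 15, the sequence is periodic with period 32.
So u(8641) = u(0 + ((8641-0) mod 32)) = u(1) = 0.

0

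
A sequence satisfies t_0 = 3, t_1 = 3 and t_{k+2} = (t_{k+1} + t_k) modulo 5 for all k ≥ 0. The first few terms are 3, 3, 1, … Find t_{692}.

Computing terms: t_0 = 3,  t_1 = 3,  t_2 = 1,  t_3 = 4,  t_4 = 0,  t_5 = 4,  t_6 = 4,  t_7 = 3,  t_8 = 2,  t_9 = 0,  t_{10} = 2,  t_{11} = 2,  t_{12} = 4,  t_{13} = 1,  t_{14} = 0,  t_{15} = 1,  t_{16} = 1,  t_{17} = 2,  t_{18} = 3,  t_{19} = 0,  t_{20} = 3,  t_{21} = 3.
The sequence repeats with period 20.
So t_{692} = t_{0 + ((692-0) mod 20)} = t_{12} = 4.

4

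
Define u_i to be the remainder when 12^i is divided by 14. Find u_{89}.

Computing terms: u_1 = 12, u_2 = 4, u_3 = 6, u_4 = 2, u_5 = 10, u_6 = 8, u_7 = 12.
Since u_7 = u_1 = 12, the sequence is periodic with period 6.
(89 - 1) mod 6 = 4, so u_{89} = u_5 = 10.

10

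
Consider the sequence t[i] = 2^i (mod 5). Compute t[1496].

Listing terms: t[0] = 1, t[1] = 2, t[2] = 4, t[3] = 3, t[4] = 1.
The sequence repeats with period 4.
(1496 - 0) mod 4 = 0, so t[1496] = t[0] = 1.

1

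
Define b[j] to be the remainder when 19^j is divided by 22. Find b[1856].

Listing terms: b[0] = 1,  b[1] = 19,  b[2] = 9,  b[3] = 17,  b[4] = 15,  b[5] = 21,  b[6] = 3,  b[7] = 13,  b[8] = 5,  b[9] = 7,  b[10] = 1.
The sequence repeats with period 10.
(1856 - 0) mod 10 = 6, so b[1856] = b[6] = 3.

3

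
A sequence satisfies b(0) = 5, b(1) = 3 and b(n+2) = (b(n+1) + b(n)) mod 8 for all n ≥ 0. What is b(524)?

b(0) = 5, b(1) = 3, b(2) = 0, b(3) = 3, b(4) = 3, b(5) = 6, b(6) = 1, b(7) = 7, b(8) = 0, b(9) = 7, b(10) = 7, b(11) = 6, b(12) = 5, b(13) = 3.
Since (b(12), b(13)) = (b(0), b(1)) = (5, 3) (two consecutive terms determine the rest), the sequence is periodic with period 12.
So b(524) = b(0 + ((524-0) mod 12)) = b(8) = 0.

0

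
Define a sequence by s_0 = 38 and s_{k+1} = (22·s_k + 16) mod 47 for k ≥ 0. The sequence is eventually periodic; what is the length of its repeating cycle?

46

Computing terms: s_0 = 38; s_1 = 6; s_2 = 7; s_3 = 29; s_4 = 43; s_5 = 22; s_6 = 30; s_7 = 18; s_8 = 36; s_9 = 9; s_{10} = 26; s_{11} = 24; s_{12} = 27; s_{13} = 46; s_{14} = 41; s_{15} = 25; s_{16} = 2; s_{17} = 13; s_{18} = 20; s_{19} = 33; s_{20} = 37; s_{21} = 31; s_{22} = 40; s_{23} = 3; s_{24} = 35; s_{25} = 34; s_{26} = 12; s_{27} = 45; s_{28} = 19; s_{29} = 11; s_{30} = 23; s_{31} = 5; s_{32} = 32; s_{33} = 15; s_{34} = 17; s_{35} = 14; s_{36} = 42; s_{37} = 0; s_{38} = 16; s_{39} = 39; s_{40} = 28; s_{41} = 21; s_{42} = 8; s_{43} = 4; s_{44} = 10; s_{45} = 1; s_{46} = 38.
Since s_{46} = s_0 = 38, the sequence is periodic with period 46.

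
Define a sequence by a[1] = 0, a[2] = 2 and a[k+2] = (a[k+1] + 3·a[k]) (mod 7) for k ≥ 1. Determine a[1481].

0

a[1] = 0, a[2] = 2, a[3] = 2, a[4] = 1, a[5] = 0, a[6] = 3, a[7] = 3, a[8] = 5, a[9] = 0, a[10] = 1, a[11] = 1, a[12] = 4, a[13] = 0, a[14] = 5, a[15] = 5, a[16] = 6, a[17] = 0, a[18] = 4, a[19] = 4, a[20] = 2, a[21] = 0, a[22] = 6, a[23] = 6, a[24] = 3, a[25] = 0, a[26] = 2.
The sequence repeats with period 24.
(1481 - 1) mod 24 = 16, so a[1481] = a[17] = 0.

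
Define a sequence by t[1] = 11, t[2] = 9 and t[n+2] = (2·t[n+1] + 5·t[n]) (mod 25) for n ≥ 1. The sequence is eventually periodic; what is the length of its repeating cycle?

20

Listing terms: t[1] = 11; t[2] = 9; t[3] = 23; t[4] = 16; t[5] = 22; t[6] = 24; t[7] = 8; t[8] = 11; t[9] = 12; t[10] = 4; t[11] = 18; t[12] = 6; t[13] = 2; t[14] = 9; t[15] = 3; t[16] = 1; t[17] = 17; t[18] = 14; t[19] = 13; t[20] = 21; t[21] = 7; t[22] = 19; t[23] = 23; t[24] = 16.
Since (t[23], t[24]) = (t[3], t[4]) = (23, 16) (two consecutive terms determine the rest), the sequence is eventually periodic: after a pre-period of length 2 it cycles with period 20.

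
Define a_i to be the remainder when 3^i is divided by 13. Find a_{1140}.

1

We have a_0 = 1,  a_1 = 3,  a_2 = 9,  a_3 = 1.
Since a_3 = a_0 = 1, the sequence is periodic with period 3.
So a_{1140} = a_{0 + ((1140-0) mod 3)} = a_0 = 1.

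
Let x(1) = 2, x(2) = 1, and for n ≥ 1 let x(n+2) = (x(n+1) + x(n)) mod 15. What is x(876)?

Computing terms: x(1) = 2,  x(2) = 1,  x(3) = 3,  x(4) = 4,  x(5) = 7,  x(6) = 11,  x(7) = 3,  x(8) = 14,  x(9) = 2,  x(10) = 1.
Since (x(9), x(10)) = (x(1), x(2)) = (2, 1) (two consecutive terms determine the rest), the sequence is periodic with period 8.
(876 - 1) mod 8 = 3, so x(876) = x(4) = 4.

4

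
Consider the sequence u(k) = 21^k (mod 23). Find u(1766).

18

Computing terms: u(1) = 21; u(2) = 4; u(3) = 15; u(4) = 16; u(5) = 14; u(6) = 18; u(7) = 10; u(8) = 3; u(9) = 17; u(10) = 12; u(11) = 22; u(12) = 2; u(13) = 19; u(14) = 8; u(15) = 7; u(16) = 9; u(17) = 5; u(18) = 13; u(19) = 20; u(20) = 6; u(21) = 11; u(22) = 1; u(23) = 21.
Since u(23) = u(1) = 21, the sequence is periodic with period 22.
(1766 - 1) mod 22 = 5, so u(1766) = u(6) = 18.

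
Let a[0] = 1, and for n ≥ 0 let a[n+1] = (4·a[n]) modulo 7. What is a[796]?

4

Computing terms: a[0] = 1; a[1] = 4; a[2] = 2; a[3] = 1.
The sequence repeats with period 3.
(796 - 0) mod 3 = 1, so a[796] = a[1] = 4.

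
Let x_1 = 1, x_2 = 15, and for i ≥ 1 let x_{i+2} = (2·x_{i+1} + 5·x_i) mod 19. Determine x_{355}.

7

Listing terms: x_1 = 1; x_2 = 15; x_3 = 16; x_4 = 12; x_5 = 9; x_6 = 2; x_7 = 11; x_8 = 13; x_9 = 5; x_{10} = 18; x_{11} = 4; x_{12} = 3; x_{13} = 7; x_{14} = 10; x_{15} = 17; x_{16} = 8; x_{17} = 6; x_{18} = 14; x_{19} = 1; x_{20} = 15.
Since (x_{19}, x_{20}) = (x_1, x_2) = (1, 15) (two consecutive terms determine the rest), the sequence is periodic with period 18.
(355 - 1) mod 18 = 12, so x_{355} = x_{13} = 7.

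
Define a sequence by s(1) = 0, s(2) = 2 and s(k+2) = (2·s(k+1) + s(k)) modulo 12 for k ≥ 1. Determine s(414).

We have s(1) = 0, s(2) = 2, s(3) = 4, s(4) = 10, s(5) = 0, s(6) = 10, s(7) = 8, s(8) = 2, s(9) = 0, s(10) = 2.
Since (s(9), s(10)) = (s(1), s(2)) = (0, 2) (two consecutive terms determine the rest), the sequence is periodic with period 8.
So s(414) = s(1 + ((414-1) mod 8)) = s(6) = 10.

10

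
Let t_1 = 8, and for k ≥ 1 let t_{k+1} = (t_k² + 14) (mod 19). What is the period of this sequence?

Computing terms: t_1 = 8,  t_2 = 2,  t_3 = 18,  t_4 = 15,  t_5 = 11,  t_6 = 2.
Since t_6 = t_2 = 2, the sequence is eventually periodic: after a pre-period of length 1 it cycles with period 4.

4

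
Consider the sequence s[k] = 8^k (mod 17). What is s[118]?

s[1] = 8; s[2] = 13; s[3] = 2; s[4] = 16; s[5] = 9; s[6] = 4; s[7] = 15; s[8] = 1; s[9] = 8.
The sequence repeats with period 8.
(118 - 1) mod 8 = 5, so s[118] = s[6] = 4.

4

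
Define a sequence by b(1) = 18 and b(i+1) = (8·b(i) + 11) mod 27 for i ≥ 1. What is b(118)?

We have b(1) = 18,  b(2) = 20,  b(3) = 9,  b(4) = 2,  b(5) = 0,  b(6) = 11,  b(7) = 18.
Since b(7) = b(1) = 18, the sequence is periodic with period 6.
(118 - 1) mod 6 = 3, so b(118) = b(4) = 2.

2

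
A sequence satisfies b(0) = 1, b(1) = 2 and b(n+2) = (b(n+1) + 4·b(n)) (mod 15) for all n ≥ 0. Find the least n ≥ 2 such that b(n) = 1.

We have b(0) = 1,  b(1) = 2,  b(2) = 6,  b(3) = 14,  b(4) = 8,  b(5) = 4,  b(6) = 6,  b(7) = 7,  b(8) = 1,  b(9) = 14,  b(10) = 3,  b(11) = 14,  b(12) = 11,  b(13) = 7,  b(14) = 6,  b(15) = 4,  b(16) = 13,  b(17) = 14,  b(18) = 6,  b(19) = 2,  b(20) = 11,  b(21) = 4,  b(22) = 3,  b(23) = 4,  b(24) = 1,  b(25) = 2.
The sequence repeats with period 24.
The value 1 first appears (with n ≥ 2) at b(8).

8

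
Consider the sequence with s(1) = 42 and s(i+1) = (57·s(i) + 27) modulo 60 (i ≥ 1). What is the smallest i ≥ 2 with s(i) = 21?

Listing terms: s(1) = 42, s(2) = 21, s(3) = 24, s(4) = 15, s(5) = 42.
The sequence repeats with period 4.
The value 21 first appears (with i ≥ 2) at s(2).

2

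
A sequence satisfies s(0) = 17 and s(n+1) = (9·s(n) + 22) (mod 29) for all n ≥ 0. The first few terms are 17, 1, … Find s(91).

21

s(0) = 17, s(1) = 1, s(2) = 2, s(3) = 11, s(4) = 5, s(5) = 9, s(6) = 16, s(7) = 21, s(8) = 8, s(9) = 7, s(10) = 27, s(11) = 4, s(12) = 0, s(13) = 22, s(14) = 17.
Since s(14) = s(0) = 17, the sequence is periodic with period 14.
So s(91) = s(0 + ((91-0) mod 14)) = s(7) = 21.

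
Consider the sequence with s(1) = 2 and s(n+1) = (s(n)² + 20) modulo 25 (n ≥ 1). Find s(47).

We have s(1) = 2,  s(2) = 24,  s(3) = 21,  s(4) = 11,  s(5) = 16,  s(6) = 1,  s(7) = 21.
Since s(7) = s(3) = 21, the sequence is eventually periodic: after a pre-period of length 2 it cycles with period 4.
For n ≥ 3, s(n) depends only on (n - 3) mod 4. (47 - 3) mod 4 = 0, so s(47) = s(3) = 21.

21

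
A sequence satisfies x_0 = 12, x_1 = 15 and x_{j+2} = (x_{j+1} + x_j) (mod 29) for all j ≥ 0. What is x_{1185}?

x_0 = 12, x_1 = 15, x_2 = 27, x_3 = 13, x_4 = 11, x_5 = 24, x_6 = 6, x_7 = 1, x_8 = 7, x_9 = 8, x_{10} = 15, x_{11} = 23, x_{12} = 9, x_{13} = 3, x_{14} = 12, x_{15} = 15.
Since (x_{14}, x_{15}) = (x_0, x_1) = (12, 15) (two consecutive terms determine the rest), the sequence is periodic with period 14.
(1185 - 0) mod 14 = 9, so x_{1185} = x_9 = 8.

8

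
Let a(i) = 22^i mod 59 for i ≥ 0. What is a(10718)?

49

We have a(0) = 1, a(1) = 22, a(2) = 12, a(3) = 28, a(4) = 26, a(5) = 41, a(6) = 17, a(7) = 20, a(8) = 27, a(9) = 4, a(10) = 29, a(11) = 48, a(12) = 53, a(13) = 45, a(14) = 46, a(15) = 9, a(16) = 21, a(17) = 49, a(18) = 16, a(19) = 57, a(20) = 15, a(21) = 35, a(22) = 3, a(23) = 7, a(24) = 36, a(25) = 25, a(26) = 19, a(27) = 5, a(28) = 51, a(29) = 1.
Since a(29) = a(0) = 1, the sequence is periodic with period 29.
So a(10718) = a(0 + ((10718-0) mod 29)) = a(17) = 49.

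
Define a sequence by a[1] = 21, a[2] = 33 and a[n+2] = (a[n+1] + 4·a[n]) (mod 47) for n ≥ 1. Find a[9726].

We have a[1] = 21, a[2] = 33, a[3] = 23, a[4] = 14, a[5] = 12, a[6] = 21, a[7] = 22, a[8] = 12, a[9] = 6, a[10] = 7, a[11] = 31, a[12] = 12, a[13] = 42, a[14] = 43, a[15] = 23, a[16] = 7, a[17] = 5, a[18] = 33, a[19] = 6, a[20] = 44, a[21] = 21, a[22] = 9, a[23] = 46, a[24] = 35, a[25] = 31, a[26] = 30, a[27] = 13, a[28] = 39, a[29] = 44, a[30] = 12, a[31] = 0, a[32] = 1, a[33] = 1, a[34] = 5, a[35] = 9, a[36] = 29, a[37] = 18, a[38] = 40, a[39] = 18, a[40] = 37, a[41] = 15, a[42] = 22, a[43] = 35, a[44] = 29, a[45] = 28, a[46] = 3, a[47] = 21, a[48] = 33.
The sequence repeats with period 46.
(9726 - 1) mod 46 = 19, so a[9726] = a[20] = 44.

44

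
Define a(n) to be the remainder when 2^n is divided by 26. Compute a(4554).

12

We have a(0) = 1, a(1) = 2, a(2) = 4, a(3) = 8, a(4) = 16, a(5) = 6, a(6) = 12, a(7) = 24, a(8) = 22, a(9) = 18, a(10) = 10, a(11) = 20, a(12) = 14, a(13) = 2.
Since a(13) = a(1) = 2, the sequence is eventually periodic: after a pre-period of length 1 it cycles with period 12.
For n ≥ 1, a(n) depends only on (n - 1) mod 12. (4554 - 1) mod 12 = 5, so a(4554) = a(6) = 12.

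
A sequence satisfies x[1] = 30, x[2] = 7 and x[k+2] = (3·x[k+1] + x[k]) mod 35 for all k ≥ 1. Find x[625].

x[1] = 30, x[2] = 7, x[3] = 16, x[4] = 20, x[5] = 6, x[6] = 3, x[7] = 15, x[8] = 13, x[9] = 19, x[10] = 0, x[11] = 19, x[12] = 22, x[13] = 15, x[14] = 32, x[15] = 6, x[16] = 15, x[17] = 16, x[18] = 28, x[19] = 30, x[20] = 13, x[21] = 34, x[22] = 10, x[23] = 29, x[24] = 27, x[25] = 5, x[26] = 7, x[27] = 26, x[28] = 15, x[29] = 1, x[30] = 18, x[31] = 20, x[32] = 8, x[33] = 9, x[34] = 0, x[35] = 9, x[36] = 27, x[37] = 20, x[38] = 17, x[39] = 1, x[40] = 20, x[41] = 26, x[42] = 28, x[43] = 5, x[44] = 8, x[45] = 29, x[46] = 25, x[47] = 34, x[48] = 22, x[49] = 30, x[50] = 7.
The sequence repeats with period 48.
So x[625] = x[1 + ((625-1) mod 48)] = x[1] = 30.

30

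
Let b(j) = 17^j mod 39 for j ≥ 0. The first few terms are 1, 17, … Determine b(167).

Listing terms: b(0) = 1; b(1) = 17; b(2) = 16; b(3) = 38; b(4) = 22; b(5) = 23; b(6) = 1.
The sequence repeats with period 6.
(167 - 0) mod 6 = 5, so b(167) = b(5) = 23.

23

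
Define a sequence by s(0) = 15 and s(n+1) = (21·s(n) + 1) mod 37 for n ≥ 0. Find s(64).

28

Listing terms: s(0) = 15; s(1) = 20; s(2) = 14; s(3) = 36; s(4) = 17; s(5) = 25; s(6) = 8; s(7) = 21; s(8) = 35; s(9) = 33; s(10) = 28; s(11) = 34; s(12) = 12; s(13) = 31; s(14) = 23; s(15) = 3; s(16) = 27; s(17) = 13; s(18) = 15.
Since s(18) = s(0) = 15, the sequence is periodic with period 18.
(64 - 0) mod 18 = 10, so s(64) = s(10) = 28.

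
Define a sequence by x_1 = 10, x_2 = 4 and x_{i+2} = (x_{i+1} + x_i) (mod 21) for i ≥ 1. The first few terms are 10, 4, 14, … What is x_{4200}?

Listing terms: x_1 = 10; x_2 = 4; x_3 = 14; x_4 = 18; x_5 = 11; x_6 = 8; x_7 = 19; x_8 = 6; x_9 = 4; x_{10} = 10; x_{11} = 14; x_{12} = 3; x_{13} = 17; x_{14} = 20; x_{15} = 16; x_{16} = 15; x_{17} = 10; x_{18} = 4.
Since (x_{17}, x_{18}) = (x_1, x_2) = (10, 4) (two consecutive terms determine the rest), the sequence is periodic with period 16.
(4200 - 1) mod 16 = 7, so x_{4200} = x_8 = 6.

6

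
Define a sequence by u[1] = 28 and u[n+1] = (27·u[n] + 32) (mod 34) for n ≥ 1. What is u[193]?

Listing terms: u[1] = 28,  u[2] = 6,  u[3] = 24,  u[4] = 0,  u[5] = 32,  u[6] = 12,  u[7] = 16,  u[8] = 22,  u[9] = 14,  u[10] = 2,  u[11] = 18,  u[12] = 8,  u[13] = 10,  u[14] = 30,  u[15] = 26,  u[16] = 20,  u[17] = 28.
The sequence repeats with period 16.
(193 - 1) mod 16 = 0, so u[193] = u[1] = 28.

28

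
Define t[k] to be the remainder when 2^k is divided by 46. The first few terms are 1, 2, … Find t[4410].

Listing terms: t[0] = 1, t[1] = 2, t[2] = 4, t[3] = 8, t[4] = 16, t[5] = 32, t[6] = 18, t[7] = 36, t[8] = 26, t[9] = 6, t[10] = 12, t[11] = 24, t[12] = 2.
Since t[12] = t[1] = 2, the sequence is eventually periodic: after a pre-period of length 1 it cycles with period 11.
For k ≥ 1, t[k] depends only on (k - 1) mod 11. (4410 - 1) mod 11 = 9, so t[4410] = t[10] = 12.

12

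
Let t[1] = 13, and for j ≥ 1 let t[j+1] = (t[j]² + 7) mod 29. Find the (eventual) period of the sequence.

Computing terms: t[1] = 13, t[2] = 2, t[3] = 11, t[4] = 12, t[5] = 6, t[6] = 14, t[7] = 0, t[8] = 7, t[9] = 27, t[10] = 11.
Since t[10] = t[3] = 11, the sequence is eventually periodic: after a pre-period of length 2 it cycles with period 7.

7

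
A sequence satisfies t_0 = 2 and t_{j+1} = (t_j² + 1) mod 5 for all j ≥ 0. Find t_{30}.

We have t_0 = 2, t_1 = 0, t_2 = 1, t_3 = 2.
Since t_3 = t_0 = 2, the sequence is periodic with period 3.
(30 - 0) mod 3 = 0, so t_{30} = t_0 = 2.

2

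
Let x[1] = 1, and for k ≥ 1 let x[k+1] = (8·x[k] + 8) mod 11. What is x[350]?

Listing terms: x[1] = 1, x[2] = 5, x[3] = 4, x[4] = 7, x[5] = 9, x[6] = 3, x[7] = 10, x[8] = 0, x[9] = 8, x[10] = 6, x[11] = 1.
The sequence repeats with period 10.
(350 - 1) mod 10 = 9, so x[350] = x[10] = 6.

6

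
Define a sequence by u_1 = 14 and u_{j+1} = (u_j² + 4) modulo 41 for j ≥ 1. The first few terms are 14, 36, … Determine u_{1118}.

We have u_1 = 14,  u_2 = 36,  u_3 = 29,  u_4 = 25,  u_5 = 14.
Since u_5 = u_1 = 14, the sequence is periodic with period 4.
So u_{1118} = u_{1 + ((1118-1) mod 4)} = u_2 = 36.

36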